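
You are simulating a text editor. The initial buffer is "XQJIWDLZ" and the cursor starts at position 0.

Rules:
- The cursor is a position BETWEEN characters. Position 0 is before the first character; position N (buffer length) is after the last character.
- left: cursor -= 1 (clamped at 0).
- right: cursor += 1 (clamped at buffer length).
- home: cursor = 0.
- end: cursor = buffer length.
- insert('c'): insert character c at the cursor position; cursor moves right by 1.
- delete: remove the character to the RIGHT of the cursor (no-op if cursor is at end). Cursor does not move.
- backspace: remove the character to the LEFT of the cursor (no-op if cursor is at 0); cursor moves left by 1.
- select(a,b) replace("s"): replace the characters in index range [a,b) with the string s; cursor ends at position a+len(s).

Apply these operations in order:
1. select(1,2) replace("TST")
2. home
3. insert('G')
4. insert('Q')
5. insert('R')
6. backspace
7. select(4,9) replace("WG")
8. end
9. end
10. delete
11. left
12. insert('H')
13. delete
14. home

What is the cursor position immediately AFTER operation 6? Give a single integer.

After op 1 (select(1,2) replace("TST")): buf='XTSTJIWDLZ' cursor=4
After op 2 (home): buf='XTSTJIWDLZ' cursor=0
After op 3 (insert('G')): buf='GXTSTJIWDLZ' cursor=1
After op 4 (insert('Q')): buf='GQXTSTJIWDLZ' cursor=2
After op 5 (insert('R')): buf='GQRXTSTJIWDLZ' cursor=3
After op 6 (backspace): buf='GQXTSTJIWDLZ' cursor=2

Answer: 2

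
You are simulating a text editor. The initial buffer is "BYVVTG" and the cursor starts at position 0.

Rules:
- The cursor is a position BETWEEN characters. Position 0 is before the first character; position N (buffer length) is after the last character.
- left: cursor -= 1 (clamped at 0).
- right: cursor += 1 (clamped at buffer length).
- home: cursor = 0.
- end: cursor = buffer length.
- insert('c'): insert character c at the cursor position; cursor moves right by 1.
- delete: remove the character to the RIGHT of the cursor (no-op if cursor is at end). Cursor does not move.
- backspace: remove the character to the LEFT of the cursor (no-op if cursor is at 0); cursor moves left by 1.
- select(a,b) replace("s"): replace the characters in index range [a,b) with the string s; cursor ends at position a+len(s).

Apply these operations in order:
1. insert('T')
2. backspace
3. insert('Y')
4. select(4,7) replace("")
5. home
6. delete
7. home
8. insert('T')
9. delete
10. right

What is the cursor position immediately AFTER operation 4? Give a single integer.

Answer: 4

Derivation:
After op 1 (insert('T')): buf='TBYVVTG' cursor=1
After op 2 (backspace): buf='BYVVTG' cursor=0
After op 3 (insert('Y')): buf='YBYVVTG' cursor=1
After op 4 (select(4,7) replace("")): buf='YBYV' cursor=4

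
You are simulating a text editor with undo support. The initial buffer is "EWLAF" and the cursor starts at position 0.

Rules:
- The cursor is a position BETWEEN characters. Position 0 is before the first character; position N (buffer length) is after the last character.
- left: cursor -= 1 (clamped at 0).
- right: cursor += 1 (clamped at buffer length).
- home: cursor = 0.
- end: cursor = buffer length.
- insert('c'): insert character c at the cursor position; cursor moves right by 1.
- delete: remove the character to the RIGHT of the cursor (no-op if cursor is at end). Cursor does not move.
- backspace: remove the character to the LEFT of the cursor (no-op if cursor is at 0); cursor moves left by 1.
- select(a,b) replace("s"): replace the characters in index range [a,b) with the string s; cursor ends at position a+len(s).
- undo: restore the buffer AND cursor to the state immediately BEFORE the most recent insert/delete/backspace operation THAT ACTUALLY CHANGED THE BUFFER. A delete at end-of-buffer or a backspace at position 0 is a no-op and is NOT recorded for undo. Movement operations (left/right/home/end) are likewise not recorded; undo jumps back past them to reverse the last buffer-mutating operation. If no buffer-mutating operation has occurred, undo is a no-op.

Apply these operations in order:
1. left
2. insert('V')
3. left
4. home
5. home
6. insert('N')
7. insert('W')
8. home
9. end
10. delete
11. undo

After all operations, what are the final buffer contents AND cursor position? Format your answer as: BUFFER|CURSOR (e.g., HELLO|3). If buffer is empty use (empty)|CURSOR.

After op 1 (left): buf='EWLAF' cursor=0
After op 2 (insert('V')): buf='VEWLAF' cursor=1
After op 3 (left): buf='VEWLAF' cursor=0
After op 4 (home): buf='VEWLAF' cursor=0
After op 5 (home): buf='VEWLAF' cursor=0
After op 6 (insert('N')): buf='NVEWLAF' cursor=1
After op 7 (insert('W')): buf='NWVEWLAF' cursor=2
After op 8 (home): buf='NWVEWLAF' cursor=0
After op 9 (end): buf='NWVEWLAF' cursor=8
After op 10 (delete): buf='NWVEWLAF' cursor=8
After op 11 (undo): buf='NVEWLAF' cursor=1

Answer: NVEWLAF|1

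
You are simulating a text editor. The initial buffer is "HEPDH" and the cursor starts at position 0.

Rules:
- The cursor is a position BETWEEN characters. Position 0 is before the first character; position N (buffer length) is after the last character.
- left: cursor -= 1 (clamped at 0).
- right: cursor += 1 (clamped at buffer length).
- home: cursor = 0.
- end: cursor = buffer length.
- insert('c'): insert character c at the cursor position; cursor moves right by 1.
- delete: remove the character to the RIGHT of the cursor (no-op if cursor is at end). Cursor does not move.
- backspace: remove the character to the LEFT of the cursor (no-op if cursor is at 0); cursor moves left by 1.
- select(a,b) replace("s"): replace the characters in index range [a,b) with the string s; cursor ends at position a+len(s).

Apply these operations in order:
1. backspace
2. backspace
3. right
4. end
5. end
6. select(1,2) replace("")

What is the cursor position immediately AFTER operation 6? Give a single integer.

Answer: 1

Derivation:
After op 1 (backspace): buf='HEPDH' cursor=0
After op 2 (backspace): buf='HEPDH' cursor=0
After op 3 (right): buf='HEPDH' cursor=1
After op 4 (end): buf='HEPDH' cursor=5
After op 5 (end): buf='HEPDH' cursor=5
After op 6 (select(1,2) replace("")): buf='HPDH' cursor=1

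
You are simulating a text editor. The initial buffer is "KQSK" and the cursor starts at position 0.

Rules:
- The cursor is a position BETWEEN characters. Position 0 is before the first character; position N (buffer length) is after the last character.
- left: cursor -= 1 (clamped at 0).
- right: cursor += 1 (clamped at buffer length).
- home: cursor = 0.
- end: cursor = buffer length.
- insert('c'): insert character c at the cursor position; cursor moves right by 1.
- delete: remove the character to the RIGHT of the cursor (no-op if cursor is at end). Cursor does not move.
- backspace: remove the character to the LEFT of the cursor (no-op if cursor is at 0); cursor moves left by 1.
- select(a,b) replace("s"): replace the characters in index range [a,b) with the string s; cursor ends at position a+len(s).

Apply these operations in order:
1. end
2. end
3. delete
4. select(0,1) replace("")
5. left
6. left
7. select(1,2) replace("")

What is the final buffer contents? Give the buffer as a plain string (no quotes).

Answer: QK

Derivation:
After op 1 (end): buf='KQSK' cursor=4
After op 2 (end): buf='KQSK' cursor=4
After op 3 (delete): buf='KQSK' cursor=4
After op 4 (select(0,1) replace("")): buf='QSK' cursor=0
After op 5 (left): buf='QSK' cursor=0
After op 6 (left): buf='QSK' cursor=0
After op 7 (select(1,2) replace("")): buf='QK' cursor=1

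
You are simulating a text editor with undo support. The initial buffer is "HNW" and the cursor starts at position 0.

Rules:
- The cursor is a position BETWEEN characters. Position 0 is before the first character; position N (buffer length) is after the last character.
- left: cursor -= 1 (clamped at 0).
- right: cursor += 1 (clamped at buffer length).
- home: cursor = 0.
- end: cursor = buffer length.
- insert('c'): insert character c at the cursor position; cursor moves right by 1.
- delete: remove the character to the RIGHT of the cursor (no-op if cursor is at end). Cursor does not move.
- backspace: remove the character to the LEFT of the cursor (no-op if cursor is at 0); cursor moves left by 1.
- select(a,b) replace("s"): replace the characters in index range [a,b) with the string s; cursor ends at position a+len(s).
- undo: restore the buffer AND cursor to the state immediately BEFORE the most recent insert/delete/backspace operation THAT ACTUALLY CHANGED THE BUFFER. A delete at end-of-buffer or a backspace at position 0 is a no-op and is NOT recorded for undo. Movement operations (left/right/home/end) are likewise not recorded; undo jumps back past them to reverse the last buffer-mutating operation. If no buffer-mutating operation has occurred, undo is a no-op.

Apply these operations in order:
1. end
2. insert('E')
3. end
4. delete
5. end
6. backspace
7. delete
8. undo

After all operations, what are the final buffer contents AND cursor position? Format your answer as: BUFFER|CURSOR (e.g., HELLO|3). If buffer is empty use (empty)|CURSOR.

Answer: HNWE|4

Derivation:
After op 1 (end): buf='HNW' cursor=3
After op 2 (insert('E')): buf='HNWE' cursor=4
After op 3 (end): buf='HNWE' cursor=4
After op 4 (delete): buf='HNWE' cursor=4
After op 5 (end): buf='HNWE' cursor=4
After op 6 (backspace): buf='HNW' cursor=3
After op 7 (delete): buf='HNW' cursor=3
After op 8 (undo): buf='HNWE' cursor=4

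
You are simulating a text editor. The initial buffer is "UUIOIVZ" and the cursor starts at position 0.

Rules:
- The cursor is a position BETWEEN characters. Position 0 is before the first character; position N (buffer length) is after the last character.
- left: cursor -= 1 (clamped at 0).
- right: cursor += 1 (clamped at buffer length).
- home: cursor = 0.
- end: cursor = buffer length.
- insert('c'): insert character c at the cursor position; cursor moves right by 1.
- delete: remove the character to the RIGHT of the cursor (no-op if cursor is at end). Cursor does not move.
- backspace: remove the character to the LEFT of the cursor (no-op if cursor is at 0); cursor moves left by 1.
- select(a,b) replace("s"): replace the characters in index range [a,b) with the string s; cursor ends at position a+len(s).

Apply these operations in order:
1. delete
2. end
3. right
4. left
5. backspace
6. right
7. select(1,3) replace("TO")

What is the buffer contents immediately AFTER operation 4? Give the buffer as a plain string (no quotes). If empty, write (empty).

Answer: UIOIVZ

Derivation:
After op 1 (delete): buf='UIOIVZ' cursor=0
After op 2 (end): buf='UIOIVZ' cursor=6
After op 3 (right): buf='UIOIVZ' cursor=6
After op 4 (left): buf='UIOIVZ' cursor=5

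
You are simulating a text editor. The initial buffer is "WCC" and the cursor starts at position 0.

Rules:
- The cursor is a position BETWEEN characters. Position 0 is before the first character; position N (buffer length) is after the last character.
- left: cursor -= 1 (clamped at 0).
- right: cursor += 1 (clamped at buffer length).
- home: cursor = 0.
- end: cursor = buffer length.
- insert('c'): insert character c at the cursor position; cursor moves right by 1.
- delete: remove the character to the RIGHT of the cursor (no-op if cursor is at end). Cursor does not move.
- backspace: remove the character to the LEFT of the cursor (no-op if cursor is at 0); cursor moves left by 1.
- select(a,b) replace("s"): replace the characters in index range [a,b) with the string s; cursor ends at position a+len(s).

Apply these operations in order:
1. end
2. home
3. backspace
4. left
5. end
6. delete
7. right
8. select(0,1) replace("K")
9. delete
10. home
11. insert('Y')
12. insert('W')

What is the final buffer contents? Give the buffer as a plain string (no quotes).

Answer: YWKC

Derivation:
After op 1 (end): buf='WCC' cursor=3
After op 2 (home): buf='WCC' cursor=0
After op 3 (backspace): buf='WCC' cursor=0
After op 4 (left): buf='WCC' cursor=0
After op 5 (end): buf='WCC' cursor=3
After op 6 (delete): buf='WCC' cursor=3
After op 7 (right): buf='WCC' cursor=3
After op 8 (select(0,1) replace("K")): buf='KCC' cursor=1
After op 9 (delete): buf='KC' cursor=1
After op 10 (home): buf='KC' cursor=0
After op 11 (insert('Y')): buf='YKC' cursor=1
After op 12 (insert('W')): buf='YWKC' cursor=2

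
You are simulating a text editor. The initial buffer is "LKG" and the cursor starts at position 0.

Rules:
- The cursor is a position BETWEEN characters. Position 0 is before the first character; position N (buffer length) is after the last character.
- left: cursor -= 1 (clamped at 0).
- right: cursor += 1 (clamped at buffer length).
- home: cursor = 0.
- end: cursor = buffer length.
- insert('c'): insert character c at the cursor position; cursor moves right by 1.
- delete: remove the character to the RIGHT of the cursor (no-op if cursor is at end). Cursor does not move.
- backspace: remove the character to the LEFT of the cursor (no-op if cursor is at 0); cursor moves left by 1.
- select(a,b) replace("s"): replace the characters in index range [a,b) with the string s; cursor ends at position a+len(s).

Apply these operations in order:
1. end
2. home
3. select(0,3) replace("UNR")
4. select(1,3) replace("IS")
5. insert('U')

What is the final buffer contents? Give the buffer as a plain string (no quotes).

After op 1 (end): buf='LKG' cursor=3
After op 2 (home): buf='LKG' cursor=0
After op 3 (select(0,3) replace("UNR")): buf='UNR' cursor=3
After op 4 (select(1,3) replace("IS")): buf='UIS' cursor=3
After op 5 (insert('U')): buf='UISU' cursor=4

Answer: UISU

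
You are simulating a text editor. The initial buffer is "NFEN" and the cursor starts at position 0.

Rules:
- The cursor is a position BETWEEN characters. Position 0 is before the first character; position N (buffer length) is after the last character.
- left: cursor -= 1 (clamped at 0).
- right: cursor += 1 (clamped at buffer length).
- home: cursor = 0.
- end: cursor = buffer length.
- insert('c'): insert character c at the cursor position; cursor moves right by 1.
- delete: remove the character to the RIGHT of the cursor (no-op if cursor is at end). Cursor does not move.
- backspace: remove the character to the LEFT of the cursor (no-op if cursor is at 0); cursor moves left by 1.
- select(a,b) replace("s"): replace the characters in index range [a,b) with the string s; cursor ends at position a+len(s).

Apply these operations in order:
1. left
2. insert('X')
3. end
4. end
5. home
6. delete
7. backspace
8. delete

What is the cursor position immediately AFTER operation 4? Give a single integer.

After op 1 (left): buf='NFEN' cursor=0
After op 2 (insert('X')): buf='XNFEN' cursor=1
After op 3 (end): buf='XNFEN' cursor=5
After op 4 (end): buf='XNFEN' cursor=5

Answer: 5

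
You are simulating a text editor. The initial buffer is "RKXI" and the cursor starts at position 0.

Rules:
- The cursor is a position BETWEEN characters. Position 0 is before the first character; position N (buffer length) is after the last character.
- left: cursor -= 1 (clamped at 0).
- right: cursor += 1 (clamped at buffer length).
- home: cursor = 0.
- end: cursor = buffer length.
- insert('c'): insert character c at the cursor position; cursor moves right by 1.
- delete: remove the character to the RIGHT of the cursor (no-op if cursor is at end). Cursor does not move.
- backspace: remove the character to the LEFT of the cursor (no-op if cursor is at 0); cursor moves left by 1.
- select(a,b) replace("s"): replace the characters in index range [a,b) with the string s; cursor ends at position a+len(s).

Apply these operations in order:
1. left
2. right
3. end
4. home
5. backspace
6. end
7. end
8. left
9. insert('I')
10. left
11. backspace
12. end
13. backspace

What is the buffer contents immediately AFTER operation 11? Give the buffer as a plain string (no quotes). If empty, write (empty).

After op 1 (left): buf='RKXI' cursor=0
After op 2 (right): buf='RKXI' cursor=1
After op 3 (end): buf='RKXI' cursor=4
After op 4 (home): buf='RKXI' cursor=0
After op 5 (backspace): buf='RKXI' cursor=0
After op 6 (end): buf='RKXI' cursor=4
After op 7 (end): buf='RKXI' cursor=4
After op 8 (left): buf='RKXI' cursor=3
After op 9 (insert('I')): buf='RKXII' cursor=4
After op 10 (left): buf='RKXII' cursor=3
After op 11 (backspace): buf='RKII' cursor=2

Answer: RKII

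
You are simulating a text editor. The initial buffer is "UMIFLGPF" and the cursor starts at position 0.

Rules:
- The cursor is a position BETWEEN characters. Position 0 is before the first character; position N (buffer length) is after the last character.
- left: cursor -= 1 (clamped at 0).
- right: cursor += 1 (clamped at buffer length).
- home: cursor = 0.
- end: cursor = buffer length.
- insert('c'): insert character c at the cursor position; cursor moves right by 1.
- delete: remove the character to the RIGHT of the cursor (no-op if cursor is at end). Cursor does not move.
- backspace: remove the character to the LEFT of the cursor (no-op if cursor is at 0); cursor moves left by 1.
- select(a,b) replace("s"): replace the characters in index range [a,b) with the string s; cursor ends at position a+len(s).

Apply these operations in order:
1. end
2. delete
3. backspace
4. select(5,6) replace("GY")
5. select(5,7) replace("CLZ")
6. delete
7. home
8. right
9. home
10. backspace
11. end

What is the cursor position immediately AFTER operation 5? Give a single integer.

After op 1 (end): buf='UMIFLGPF' cursor=8
After op 2 (delete): buf='UMIFLGPF' cursor=8
After op 3 (backspace): buf='UMIFLGP' cursor=7
After op 4 (select(5,6) replace("GY")): buf='UMIFLGYP' cursor=7
After op 5 (select(5,7) replace("CLZ")): buf='UMIFLCLZP' cursor=8

Answer: 8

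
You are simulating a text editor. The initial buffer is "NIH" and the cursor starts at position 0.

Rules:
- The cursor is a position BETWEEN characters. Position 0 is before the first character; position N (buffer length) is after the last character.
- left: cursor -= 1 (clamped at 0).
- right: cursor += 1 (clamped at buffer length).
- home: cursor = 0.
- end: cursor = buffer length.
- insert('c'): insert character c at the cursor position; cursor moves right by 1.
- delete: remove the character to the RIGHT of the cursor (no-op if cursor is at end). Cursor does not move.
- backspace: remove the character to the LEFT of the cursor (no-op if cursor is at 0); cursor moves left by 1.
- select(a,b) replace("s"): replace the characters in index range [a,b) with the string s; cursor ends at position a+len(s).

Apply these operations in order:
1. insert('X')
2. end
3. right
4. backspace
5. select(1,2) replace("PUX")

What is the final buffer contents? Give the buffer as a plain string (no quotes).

After op 1 (insert('X')): buf='XNIH' cursor=1
After op 2 (end): buf='XNIH' cursor=4
After op 3 (right): buf='XNIH' cursor=4
After op 4 (backspace): buf='XNI' cursor=3
After op 5 (select(1,2) replace("PUX")): buf='XPUXI' cursor=4

Answer: XPUXI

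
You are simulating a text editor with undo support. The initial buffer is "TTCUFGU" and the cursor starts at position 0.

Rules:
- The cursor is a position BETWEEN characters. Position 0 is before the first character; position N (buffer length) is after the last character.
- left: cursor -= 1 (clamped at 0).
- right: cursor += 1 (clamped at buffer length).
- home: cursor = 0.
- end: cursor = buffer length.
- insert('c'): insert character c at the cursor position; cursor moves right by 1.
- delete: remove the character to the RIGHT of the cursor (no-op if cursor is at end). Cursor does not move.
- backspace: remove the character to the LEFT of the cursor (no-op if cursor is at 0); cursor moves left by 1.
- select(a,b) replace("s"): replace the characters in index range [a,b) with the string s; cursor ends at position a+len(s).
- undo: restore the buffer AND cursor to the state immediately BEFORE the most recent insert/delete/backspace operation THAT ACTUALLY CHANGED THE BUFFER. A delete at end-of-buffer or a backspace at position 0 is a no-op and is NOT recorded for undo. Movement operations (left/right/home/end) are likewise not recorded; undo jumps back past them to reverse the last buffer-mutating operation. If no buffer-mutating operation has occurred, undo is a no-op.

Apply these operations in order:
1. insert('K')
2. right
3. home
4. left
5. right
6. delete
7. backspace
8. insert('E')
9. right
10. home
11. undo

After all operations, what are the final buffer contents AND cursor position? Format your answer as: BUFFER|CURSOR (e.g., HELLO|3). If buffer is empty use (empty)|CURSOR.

After op 1 (insert('K')): buf='KTTCUFGU' cursor=1
After op 2 (right): buf='KTTCUFGU' cursor=2
After op 3 (home): buf='KTTCUFGU' cursor=0
After op 4 (left): buf='KTTCUFGU' cursor=0
After op 5 (right): buf='KTTCUFGU' cursor=1
After op 6 (delete): buf='KTCUFGU' cursor=1
After op 7 (backspace): buf='TCUFGU' cursor=0
After op 8 (insert('E')): buf='ETCUFGU' cursor=1
After op 9 (right): buf='ETCUFGU' cursor=2
After op 10 (home): buf='ETCUFGU' cursor=0
After op 11 (undo): buf='TCUFGU' cursor=0

Answer: TCUFGU|0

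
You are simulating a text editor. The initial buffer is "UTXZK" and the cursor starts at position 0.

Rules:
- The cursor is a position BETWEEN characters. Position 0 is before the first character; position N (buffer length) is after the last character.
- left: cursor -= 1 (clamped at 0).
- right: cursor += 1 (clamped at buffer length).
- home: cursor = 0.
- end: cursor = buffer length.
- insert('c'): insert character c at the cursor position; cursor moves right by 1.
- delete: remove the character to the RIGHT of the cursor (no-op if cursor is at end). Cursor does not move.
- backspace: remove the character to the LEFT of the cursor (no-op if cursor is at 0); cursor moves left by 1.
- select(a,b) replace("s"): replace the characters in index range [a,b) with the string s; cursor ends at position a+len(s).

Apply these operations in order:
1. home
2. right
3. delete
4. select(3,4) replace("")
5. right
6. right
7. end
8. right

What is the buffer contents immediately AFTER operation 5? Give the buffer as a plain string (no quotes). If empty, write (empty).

Answer: UXZ

Derivation:
After op 1 (home): buf='UTXZK' cursor=0
After op 2 (right): buf='UTXZK' cursor=1
After op 3 (delete): buf='UXZK' cursor=1
After op 4 (select(3,4) replace("")): buf='UXZ' cursor=3
After op 5 (right): buf='UXZ' cursor=3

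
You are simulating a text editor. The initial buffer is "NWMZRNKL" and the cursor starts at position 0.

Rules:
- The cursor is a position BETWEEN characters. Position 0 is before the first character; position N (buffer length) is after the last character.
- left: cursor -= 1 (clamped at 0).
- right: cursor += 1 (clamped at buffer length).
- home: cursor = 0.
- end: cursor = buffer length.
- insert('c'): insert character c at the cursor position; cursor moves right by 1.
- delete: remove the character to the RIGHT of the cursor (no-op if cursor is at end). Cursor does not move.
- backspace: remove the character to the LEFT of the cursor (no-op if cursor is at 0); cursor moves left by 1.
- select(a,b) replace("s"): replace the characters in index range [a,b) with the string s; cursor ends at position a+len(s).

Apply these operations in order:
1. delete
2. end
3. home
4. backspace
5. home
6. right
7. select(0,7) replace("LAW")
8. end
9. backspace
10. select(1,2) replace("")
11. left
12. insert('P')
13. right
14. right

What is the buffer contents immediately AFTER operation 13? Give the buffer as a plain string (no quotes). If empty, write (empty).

Answer: PL

Derivation:
After op 1 (delete): buf='WMZRNKL' cursor=0
After op 2 (end): buf='WMZRNKL' cursor=7
After op 3 (home): buf='WMZRNKL' cursor=0
After op 4 (backspace): buf='WMZRNKL' cursor=0
After op 5 (home): buf='WMZRNKL' cursor=0
After op 6 (right): buf='WMZRNKL' cursor=1
After op 7 (select(0,7) replace("LAW")): buf='LAW' cursor=3
After op 8 (end): buf='LAW' cursor=3
After op 9 (backspace): buf='LA' cursor=2
After op 10 (select(1,2) replace("")): buf='L' cursor=1
After op 11 (left): buf='L' cursor=0
After op 12 (insert('P')): buf='PL' cursor=1
After op 13 (right): buf='PL' cursor=2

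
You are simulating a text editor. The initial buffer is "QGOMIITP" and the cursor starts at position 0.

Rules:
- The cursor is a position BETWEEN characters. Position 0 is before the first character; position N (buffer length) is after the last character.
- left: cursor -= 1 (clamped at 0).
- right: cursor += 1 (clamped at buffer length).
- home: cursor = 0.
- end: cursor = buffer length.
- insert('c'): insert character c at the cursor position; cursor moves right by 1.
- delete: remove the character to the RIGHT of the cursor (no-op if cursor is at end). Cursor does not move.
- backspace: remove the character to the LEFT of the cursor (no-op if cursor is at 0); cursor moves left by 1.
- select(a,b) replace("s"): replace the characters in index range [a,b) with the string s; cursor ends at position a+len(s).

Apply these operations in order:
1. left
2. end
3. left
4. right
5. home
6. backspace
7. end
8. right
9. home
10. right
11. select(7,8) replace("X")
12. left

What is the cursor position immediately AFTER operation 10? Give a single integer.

After op 1 (left): buf='QGOMIITP' cursor=0
After op 2 (end): buf='QGOMIITP' cursor=8
After op 3 (left): buf='QGOMIITP' cursor=7
After op 4 (right): buf='QGOMIITP' cursor=8
After op 5 (home): buf='QGOMIITP' cursor=0
After op 6 (backspace): buf='QGOMIITP' cursor=0
After op 7 (end): buf='QGOMIITP' cursor=8
After op 8 (right): buf='QGOMIITP' cursor=8
After op 9 (home): buf='QGOMIITP' cursor=0
After op 10 (right): buf='QGOMIITP' cursor=1

Answer: 1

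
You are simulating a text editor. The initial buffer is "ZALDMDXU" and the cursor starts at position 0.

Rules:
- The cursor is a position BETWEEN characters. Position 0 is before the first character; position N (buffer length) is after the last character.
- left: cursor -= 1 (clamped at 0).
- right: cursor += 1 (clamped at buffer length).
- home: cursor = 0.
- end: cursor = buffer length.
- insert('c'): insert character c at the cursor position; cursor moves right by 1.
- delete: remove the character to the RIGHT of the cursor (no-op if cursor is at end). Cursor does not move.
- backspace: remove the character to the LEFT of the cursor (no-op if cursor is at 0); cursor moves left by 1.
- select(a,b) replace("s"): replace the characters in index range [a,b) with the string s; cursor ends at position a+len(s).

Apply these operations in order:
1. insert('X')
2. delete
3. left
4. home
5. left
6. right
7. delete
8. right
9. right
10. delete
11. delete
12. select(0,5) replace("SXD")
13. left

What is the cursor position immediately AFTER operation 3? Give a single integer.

After op 1 (insert('X')): buf='XZALDMDXU' cursor=1
After op 2 (delete): buf='XALDMDXU' cursor=1
After op 3 (left): buf='XALDMDXU' cursor=0

Answer: 0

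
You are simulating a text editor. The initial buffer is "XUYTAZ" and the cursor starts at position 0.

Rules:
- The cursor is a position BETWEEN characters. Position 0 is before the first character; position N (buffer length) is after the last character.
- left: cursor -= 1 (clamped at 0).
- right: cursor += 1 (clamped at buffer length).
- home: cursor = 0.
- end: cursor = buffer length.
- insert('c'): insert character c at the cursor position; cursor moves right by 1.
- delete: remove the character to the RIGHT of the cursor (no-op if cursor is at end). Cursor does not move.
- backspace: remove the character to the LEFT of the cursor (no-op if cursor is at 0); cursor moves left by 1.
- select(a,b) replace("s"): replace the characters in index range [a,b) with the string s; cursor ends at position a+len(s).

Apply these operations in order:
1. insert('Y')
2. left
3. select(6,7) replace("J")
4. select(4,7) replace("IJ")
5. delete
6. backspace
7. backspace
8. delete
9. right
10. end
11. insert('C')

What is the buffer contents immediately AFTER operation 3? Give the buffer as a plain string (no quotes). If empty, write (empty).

After op 1 (insert('Y')): buf='YXUYTAZ' cursor=1
After op 2 (left): buf='YXUYTAZ' cursor=0
After op 3 (select(6,7) replace("J")): buf='YXUYTAJ' cursor=7

Answer: YXUYTAJ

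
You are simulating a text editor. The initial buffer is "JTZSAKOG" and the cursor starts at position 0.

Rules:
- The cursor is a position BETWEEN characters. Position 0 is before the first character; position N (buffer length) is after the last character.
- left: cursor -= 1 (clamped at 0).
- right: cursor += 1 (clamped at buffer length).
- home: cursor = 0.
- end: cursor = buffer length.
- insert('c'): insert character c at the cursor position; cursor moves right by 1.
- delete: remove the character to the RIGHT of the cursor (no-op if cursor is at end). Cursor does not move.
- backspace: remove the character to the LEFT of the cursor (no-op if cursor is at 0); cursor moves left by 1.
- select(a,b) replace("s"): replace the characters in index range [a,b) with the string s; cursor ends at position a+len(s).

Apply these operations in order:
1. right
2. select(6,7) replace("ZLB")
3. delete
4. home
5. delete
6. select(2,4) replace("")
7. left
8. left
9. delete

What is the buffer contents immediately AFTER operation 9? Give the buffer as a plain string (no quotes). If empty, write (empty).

After op 1 (right): buf='JTZSAKOG' cursor=1
After op 2 (select(6,7) replace("ZLB")): buf='JTZSAKZLBG' cursor=9
After op 3 (delete): buf='JTZSAKZLB' cursor=9
After op 4 (home): buf='JTZSAKZLB' cursor=0
After op 5 (delete): buf='TZSAKZLB' cursor=0
After op 6 (select(2,4) replace("")): buf='TZKZLB' cursor=2
After op 7 (left): buf='TZKZLB' cursor=1
After op 8 (left): buf='TZKZLB' cursor=0
After op 9 (delete): buf='ZKZLB' cursor=0

Answer: ZKZLB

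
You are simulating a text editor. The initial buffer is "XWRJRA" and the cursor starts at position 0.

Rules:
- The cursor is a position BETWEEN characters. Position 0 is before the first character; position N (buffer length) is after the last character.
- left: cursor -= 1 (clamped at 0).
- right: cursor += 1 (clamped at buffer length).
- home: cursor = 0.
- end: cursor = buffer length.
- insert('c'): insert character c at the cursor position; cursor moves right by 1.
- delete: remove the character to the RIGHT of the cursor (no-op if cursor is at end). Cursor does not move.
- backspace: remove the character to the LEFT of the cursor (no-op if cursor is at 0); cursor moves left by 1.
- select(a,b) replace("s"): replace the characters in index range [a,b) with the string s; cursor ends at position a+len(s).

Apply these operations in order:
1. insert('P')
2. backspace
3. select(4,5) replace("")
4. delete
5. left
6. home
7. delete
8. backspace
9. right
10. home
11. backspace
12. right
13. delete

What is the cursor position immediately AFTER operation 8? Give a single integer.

Answer: 0

Derivation:
After op 1 (insert('P')): buf='PXWRJRA' cursor=1
After op 2 (backspace): buf='XWRJRA' cursor=0
After op 3 (select(4,5) replace("")): buf='XWRJA' cursor=4
After op 4 (delete): buf='XWRJ' cursor=4
After op 5 (left): buf='XWRJ' cursor=3
After op 6 (home): buf='XWRJ' cursor=0
After op 7 (delete): buf='WRJ' cursor=0
After op 8 (backspace): buf='WRJ' cursor=0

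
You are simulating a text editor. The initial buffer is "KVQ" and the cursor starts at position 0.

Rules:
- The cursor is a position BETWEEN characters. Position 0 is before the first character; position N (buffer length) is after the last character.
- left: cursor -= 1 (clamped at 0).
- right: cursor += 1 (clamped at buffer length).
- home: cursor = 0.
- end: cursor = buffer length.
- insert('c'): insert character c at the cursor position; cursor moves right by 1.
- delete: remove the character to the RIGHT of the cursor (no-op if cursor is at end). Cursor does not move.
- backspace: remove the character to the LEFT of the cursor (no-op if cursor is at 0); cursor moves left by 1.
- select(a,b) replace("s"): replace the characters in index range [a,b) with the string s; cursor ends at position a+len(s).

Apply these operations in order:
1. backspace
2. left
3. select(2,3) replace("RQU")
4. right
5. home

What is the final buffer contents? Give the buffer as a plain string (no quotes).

Answer: KVRQU

Derivation:
After op 1 (backspace): buf='KVQ' cursor=0
After op 2 (left): buf='KVQ' cursor=0
After op 3 (select(2,3) replace("RQU")): buf='KVRQU' cursor=5
After op 4 (right): buf='KVRQU' cursor=5
After op 5 (home): buf='KVRQU' cursor=0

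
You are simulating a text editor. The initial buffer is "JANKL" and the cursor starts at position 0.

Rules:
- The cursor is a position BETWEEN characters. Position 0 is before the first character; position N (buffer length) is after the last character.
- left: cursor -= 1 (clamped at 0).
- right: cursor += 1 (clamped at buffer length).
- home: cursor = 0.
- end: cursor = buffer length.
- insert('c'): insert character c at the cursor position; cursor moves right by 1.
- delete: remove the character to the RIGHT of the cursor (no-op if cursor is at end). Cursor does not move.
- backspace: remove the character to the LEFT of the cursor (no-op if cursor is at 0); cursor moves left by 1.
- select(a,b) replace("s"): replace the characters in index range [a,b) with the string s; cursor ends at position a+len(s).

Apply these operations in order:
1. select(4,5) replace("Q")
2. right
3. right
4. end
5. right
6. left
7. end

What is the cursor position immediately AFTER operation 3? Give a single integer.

Answer: 5

Derivation:
After op 1 (select(4,5) replace("Q")): buf='JANKQ' cursor=5
After op 2 (right): buf='JANKQ' cursor=5
After op 3 (right): buf='JANKQ' cursor=5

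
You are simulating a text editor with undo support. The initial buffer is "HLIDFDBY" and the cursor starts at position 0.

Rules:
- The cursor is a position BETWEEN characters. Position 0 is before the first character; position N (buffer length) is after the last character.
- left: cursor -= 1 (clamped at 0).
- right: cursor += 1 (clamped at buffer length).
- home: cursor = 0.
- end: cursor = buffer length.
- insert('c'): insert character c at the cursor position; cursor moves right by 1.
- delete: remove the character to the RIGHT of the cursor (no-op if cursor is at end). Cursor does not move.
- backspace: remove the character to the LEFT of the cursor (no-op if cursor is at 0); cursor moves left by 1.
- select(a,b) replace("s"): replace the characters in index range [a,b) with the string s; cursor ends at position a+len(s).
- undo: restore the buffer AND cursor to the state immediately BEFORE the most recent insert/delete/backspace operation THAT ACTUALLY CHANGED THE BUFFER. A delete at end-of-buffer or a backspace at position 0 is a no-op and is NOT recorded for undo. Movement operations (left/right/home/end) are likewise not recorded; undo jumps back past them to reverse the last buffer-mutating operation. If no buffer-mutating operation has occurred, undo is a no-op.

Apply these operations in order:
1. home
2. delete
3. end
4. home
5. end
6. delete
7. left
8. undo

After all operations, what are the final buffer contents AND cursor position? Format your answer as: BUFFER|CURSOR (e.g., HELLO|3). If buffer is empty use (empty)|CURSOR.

Answer: HLIDFDBY|0

Derivation:
After op 1 (home): buf='HLIDFDBY' cursor=0
After op 2 (delete): buf='LIDFDBY' cursor=0
After op 3 (end): buf='LIDFDBY' cursor=7
After op 4 (home): buf='LIDFDBY' cursor=0
After op 5 (end): buf='LIDFDBY' cursor=7
After op 6 (delete): buf='LIDFDBY' cursor=7
After op 7 (left): buf='LIDFDBY' cursor=6
After op 8 (undo): buf='HLIDFDBY' cursor=0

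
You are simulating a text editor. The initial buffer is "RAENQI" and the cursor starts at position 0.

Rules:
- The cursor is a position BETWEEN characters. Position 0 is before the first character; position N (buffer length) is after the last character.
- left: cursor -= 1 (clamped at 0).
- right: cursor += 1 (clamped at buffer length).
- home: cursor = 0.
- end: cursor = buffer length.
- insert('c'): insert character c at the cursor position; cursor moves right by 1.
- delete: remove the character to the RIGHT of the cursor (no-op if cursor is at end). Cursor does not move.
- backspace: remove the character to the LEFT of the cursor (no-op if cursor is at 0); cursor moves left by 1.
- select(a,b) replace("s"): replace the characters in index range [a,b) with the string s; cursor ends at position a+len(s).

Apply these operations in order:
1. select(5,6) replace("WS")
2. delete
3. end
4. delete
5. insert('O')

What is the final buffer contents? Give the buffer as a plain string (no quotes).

After op 1 (select(5,6) replace("WS")): buf='RAENQWS' cursor=7
After op 2 (delete): buf='RAENQWS' cursor=7
After op 3 (end): buf='RAENQWS' cursor=7
After op 4 (delete): buf='RAENQWS' cursor=7
After op 5 (insert('O')): buf='RAENQWSO' cursor=8

Answer: RAENQWSO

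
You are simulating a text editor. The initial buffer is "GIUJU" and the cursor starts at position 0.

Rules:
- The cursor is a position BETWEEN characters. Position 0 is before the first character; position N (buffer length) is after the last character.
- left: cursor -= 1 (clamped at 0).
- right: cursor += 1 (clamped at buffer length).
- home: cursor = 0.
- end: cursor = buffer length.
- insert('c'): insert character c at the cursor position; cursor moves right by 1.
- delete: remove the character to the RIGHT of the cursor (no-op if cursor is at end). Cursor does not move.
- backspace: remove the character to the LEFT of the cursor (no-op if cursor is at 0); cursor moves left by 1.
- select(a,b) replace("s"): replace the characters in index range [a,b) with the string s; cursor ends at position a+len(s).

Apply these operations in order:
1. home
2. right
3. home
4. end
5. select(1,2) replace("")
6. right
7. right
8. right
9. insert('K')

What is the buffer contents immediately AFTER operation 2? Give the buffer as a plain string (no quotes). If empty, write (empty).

After op 1 (home): buf='GIUJU' cursor=0
After op 2 (right): buf='GIUJU' cursor=1

Answer: GIUJU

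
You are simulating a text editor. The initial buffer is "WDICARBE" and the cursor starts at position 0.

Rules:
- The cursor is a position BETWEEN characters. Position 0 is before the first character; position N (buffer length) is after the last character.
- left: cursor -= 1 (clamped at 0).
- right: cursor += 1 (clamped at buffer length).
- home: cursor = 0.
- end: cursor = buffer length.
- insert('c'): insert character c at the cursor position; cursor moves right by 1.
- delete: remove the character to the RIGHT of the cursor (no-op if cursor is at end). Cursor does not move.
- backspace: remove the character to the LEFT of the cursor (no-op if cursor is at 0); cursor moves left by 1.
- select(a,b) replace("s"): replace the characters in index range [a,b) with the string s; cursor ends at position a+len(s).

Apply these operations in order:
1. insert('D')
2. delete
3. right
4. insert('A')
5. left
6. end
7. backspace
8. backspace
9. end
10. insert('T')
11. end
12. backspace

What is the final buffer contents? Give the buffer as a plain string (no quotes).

After op 1 (insert('D')): buf='DWDICARBE' cursor=1
After op 2 (delete): buf='DDICARBE' cursor=1
After op 3 (right): buf='DDICARBE' cursor=2
After op 4 (insert('A')): buf='DDAICARBE' cursor=3
After op 5 (left): buf='DDAICARBE' cursor=2
After op 6 (end): buf='DDAICARBE' cursor=9
After op 7 (backspace): buf='DDAICARB' cursor=8
After op 8 (backspace): buf='DDAICAR' cursor=7
After op 9 (end): buf='DDAICAR' cursor=7
After op 10 (insert('T')): buf='DDAICART' cursor=8
After op 11 (end): buf='DDAICART' cursor=8
After op 12 (backspace): buf='DDAICAR' cursor=7

Answer: DDAICAR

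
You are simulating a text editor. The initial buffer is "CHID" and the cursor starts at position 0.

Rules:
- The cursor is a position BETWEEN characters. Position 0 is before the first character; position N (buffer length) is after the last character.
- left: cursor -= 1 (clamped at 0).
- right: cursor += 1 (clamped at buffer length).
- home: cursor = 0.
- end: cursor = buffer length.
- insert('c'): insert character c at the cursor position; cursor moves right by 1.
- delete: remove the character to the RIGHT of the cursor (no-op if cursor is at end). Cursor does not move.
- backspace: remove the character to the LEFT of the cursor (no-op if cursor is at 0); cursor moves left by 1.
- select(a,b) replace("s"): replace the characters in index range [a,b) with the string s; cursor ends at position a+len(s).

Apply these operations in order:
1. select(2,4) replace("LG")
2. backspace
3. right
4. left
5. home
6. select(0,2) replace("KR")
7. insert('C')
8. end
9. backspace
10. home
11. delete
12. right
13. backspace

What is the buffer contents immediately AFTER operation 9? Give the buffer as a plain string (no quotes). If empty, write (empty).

After op 1 (select(2,4) replace("LG")): buf='CHLG' cursor=4
After op 2 (backspace): buf='CHL' cursor=3
After op 3 (right): buf='CHL' cursor=3
After op 4 (left): buf='CHL' cursor=2
After op 5 (home): buf='CHL' cursor=0
After op 6 (select(0,2) replace("KR")): buf='KRL' cursor=2
After op 7 (insert('C')): buf='KRCL' cursor=3
After op 8 (end): buf='KRCL' cursor=4
After op 9 (backspace): buf='KRC' cursor=3

Answer: KRC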